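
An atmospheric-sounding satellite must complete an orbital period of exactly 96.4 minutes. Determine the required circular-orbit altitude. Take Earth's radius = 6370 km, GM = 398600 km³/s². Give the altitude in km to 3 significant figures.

T = 96.4 min = 5784.0 s.
From T = 2π√(a³/μ): a = (μ T²/4π²)^(1/3) = (398600 × 5784.0² / 4π²)^(1/3) = 6964 km.
Altitude h = a − R = 6964 − 6370 = 594 km.

594 km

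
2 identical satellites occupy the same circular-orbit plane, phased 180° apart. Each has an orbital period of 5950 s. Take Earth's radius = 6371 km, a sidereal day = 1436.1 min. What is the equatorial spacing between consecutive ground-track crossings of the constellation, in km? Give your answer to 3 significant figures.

1380 km

Single-satellite node shift = (5950.0/86166) × 360° = 24.86°.
With 2 satellites evenly phased, successive equator crossings are 24.86/2 = 12.429° apart.
That is 12.429 × 111.2 = 1382 km at the equator.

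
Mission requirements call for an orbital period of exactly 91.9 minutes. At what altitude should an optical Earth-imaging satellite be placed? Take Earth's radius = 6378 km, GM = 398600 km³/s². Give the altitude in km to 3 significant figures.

T = 91.9 min = 5514.0 s.
From T = 2π√(a³/μ): a = (μ T²/4π²)^(1/3) = (398600 × 5514.0² / 4π²)^(1/3) = 6746 km.
Altitude h = a − R = 6746 − 6378 = 368 km.

368 km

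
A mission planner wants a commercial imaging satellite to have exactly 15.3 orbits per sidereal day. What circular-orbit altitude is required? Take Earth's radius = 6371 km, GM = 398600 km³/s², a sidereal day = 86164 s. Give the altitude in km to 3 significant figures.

470 km

Required period T = 86164 / 15.3 = 5631.6 s.
From T = 2π√(a³/μ): a = (μ T²/4π²)^(1/3) = (398600 × 5631.6² / 4π²)^(1/3) = 6841 km.
Altitude h = a − R = 6841 − 6371 = 470 km.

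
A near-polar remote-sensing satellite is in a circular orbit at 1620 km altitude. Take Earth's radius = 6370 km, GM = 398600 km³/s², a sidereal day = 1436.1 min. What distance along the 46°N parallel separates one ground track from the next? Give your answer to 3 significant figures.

2290 km

Semi-major axis a = 6370 + 1620 = 7990 km. Period T = 2π√(a³/μ) = 2π√(7990³/398600) = 7107.7 s = 118.46 min.
Node shift per orbit = (7107.7/86166) × 360° = 29.70°.
Equatorial spacing = 29.70 × 111.2 km/° = 3302 km.
At 46° latitude, spacing = 3302 × cos(46°) = 2293 km.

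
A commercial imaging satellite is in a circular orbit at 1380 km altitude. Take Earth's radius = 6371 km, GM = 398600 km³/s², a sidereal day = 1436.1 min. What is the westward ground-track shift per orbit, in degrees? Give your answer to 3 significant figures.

28.4°

Semi-major axis a = 6371 + 1380 = 7751 km. Period T = 2π√(a³/μ) = 2π√(7751³/398600) = 6791.2 s = 113.19 min.
During one orbit Earth rotates (6791.2 / 86166) × 360° = 28.37°.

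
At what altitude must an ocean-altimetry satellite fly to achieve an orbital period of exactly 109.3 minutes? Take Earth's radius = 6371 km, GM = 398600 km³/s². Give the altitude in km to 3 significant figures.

T = 109.3 min = 6558.0 s.
From T = 2π√(a³/μ): a = (μ T²/4π²)^(1/3) = (398600 × 6558.0² / 4π²)^(1/3) = 7573 km.
Altitude h = a − R = 7573 − 6371 = 1202 km.

1200 km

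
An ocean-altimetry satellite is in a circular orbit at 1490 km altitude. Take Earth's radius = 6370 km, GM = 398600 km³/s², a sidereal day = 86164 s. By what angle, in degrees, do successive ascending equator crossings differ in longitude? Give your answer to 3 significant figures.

29.0°

Semi-major axis a = 6370 + 1490 = 7860 km. Period T = 2π√(a³/μ) = 2π√(7860³/398600) = 6935.0 s = 115.58 min.
During one orbit Earth rotates (6935.0 / 86164) × 360° = 28.97°.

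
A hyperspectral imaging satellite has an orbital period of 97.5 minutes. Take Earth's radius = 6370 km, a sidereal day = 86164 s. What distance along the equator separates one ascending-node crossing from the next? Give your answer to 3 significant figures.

2720 km

T = 97.5 min = 5850.0 s.
During one orbit Earth rotates (5850.0 / 86164) × 360° = 24.44°.
At the equator that is 24.44° × (2π·6370/360) km/° = 24.44 × 111.2 = 2717 km.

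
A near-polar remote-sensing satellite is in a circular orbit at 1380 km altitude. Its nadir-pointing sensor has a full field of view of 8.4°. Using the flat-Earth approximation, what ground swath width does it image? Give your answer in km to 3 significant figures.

Half-angle = 8.4°/2 = 4.2°.
Swath width ≈ 2h·tan(θ/2) = 2 × 1380 × tan(4.2°) = 202.7 km.

203 km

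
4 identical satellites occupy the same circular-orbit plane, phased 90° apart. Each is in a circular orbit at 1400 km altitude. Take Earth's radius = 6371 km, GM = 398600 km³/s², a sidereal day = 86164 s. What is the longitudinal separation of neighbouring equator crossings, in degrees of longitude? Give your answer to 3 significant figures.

7.12°

Semi-major axis a = 6371 + 1400 = 7771 km. Period T = 2π√(a³/μ) = 2π√(7771³/398600) = 6817.5 s = 113.63 min.
Single-satellite node shift = (6817.5/86164) × 360° = 28.48°.
With 4 satellites evenly phased, successive equator crossings are 28.48/4 = 7.121° apart.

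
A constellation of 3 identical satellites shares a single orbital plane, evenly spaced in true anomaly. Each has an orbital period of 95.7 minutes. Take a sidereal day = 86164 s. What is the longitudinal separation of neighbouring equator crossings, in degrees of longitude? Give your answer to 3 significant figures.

8.00°

T = 95.7 min = 5742.0 s.
Single-satellite node shift = (5742.0/86164) × 360° = 23.99°.
With 3 satellites evenly phased, successive equator crossings are 23.99/3 = 7.997° apart.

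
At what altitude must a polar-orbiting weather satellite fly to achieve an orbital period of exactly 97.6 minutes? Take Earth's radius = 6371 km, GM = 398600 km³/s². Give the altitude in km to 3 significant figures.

T = 97.6 min = 5856.0 s.
From T = 2π√(a³/μ): a = (μ T²/4π²)^(1/3) = (398600 × 5856.0² / 4π²)^(1/3) = 7022 km.
Altitude h = a − R = 7022 − 6371 = 651 km.

651 km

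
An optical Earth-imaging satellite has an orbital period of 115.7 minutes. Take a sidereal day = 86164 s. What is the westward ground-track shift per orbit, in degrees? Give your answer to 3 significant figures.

29.0°

T = 115.7 min = 6942.0 s.
During one orbit Earth rotates (6942.0 / 86164) × 360° = 29.00°.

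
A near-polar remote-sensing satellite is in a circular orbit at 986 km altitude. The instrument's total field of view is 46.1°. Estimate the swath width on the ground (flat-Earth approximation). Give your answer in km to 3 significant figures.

Half-angle = 46.1°/2 = 23.05°.
Swath width ≈ 2h·tan(θ/2) = 2 × 986 × tan(23.05°) = 839.1 km.

839 km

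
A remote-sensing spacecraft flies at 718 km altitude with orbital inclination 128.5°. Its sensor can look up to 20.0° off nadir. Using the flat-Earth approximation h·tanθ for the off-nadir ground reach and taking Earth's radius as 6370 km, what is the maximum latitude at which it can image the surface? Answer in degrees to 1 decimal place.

53.9°

Retrograde orbit: the ground track reaches ±(180° − i) = ±(180 − 128.5) = ±51.5°.
Sensor half-swath on the ground ≈ 718·tan(20.0°) = 261 km = 2.35° of latitude.
Maximum observable latitude ≈ 51.5 + 2.35 = 53.9°.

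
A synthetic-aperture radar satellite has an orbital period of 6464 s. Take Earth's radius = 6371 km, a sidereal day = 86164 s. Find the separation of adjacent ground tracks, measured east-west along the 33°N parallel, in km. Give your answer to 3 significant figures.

2520 km

Node shift per orbit = (6464.0/86164) × 360° = 27.01°.
Equatorial spacing = 27.01 × 111.2 km/° = 3003 km.
At 33° latitude, spacing = 3003 × cos(33°) = 2519 km.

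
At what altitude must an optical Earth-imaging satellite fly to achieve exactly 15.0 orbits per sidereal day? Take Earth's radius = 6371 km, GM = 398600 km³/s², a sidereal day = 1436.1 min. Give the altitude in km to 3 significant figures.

Required period T = 86166 / 15.0 = 5744.4 s.
From T = 2π√(a³/μ): a = (μ T²/4π²)^(1/3) = (398600 × 5744.4² / 4π²)^(1/3) = 6932 km.
Altitude h = a − R = 6932 − 6371 = 561 km.

561 km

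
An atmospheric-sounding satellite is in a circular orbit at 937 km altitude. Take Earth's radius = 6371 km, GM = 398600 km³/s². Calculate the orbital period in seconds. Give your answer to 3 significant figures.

6220 seconds

Semi-major axis a = 6371 + 937 = 7308 km. Period T = 2π√(a³/μ) = 2π√(7308³/398600) = 6217.4 s = 103.62 min.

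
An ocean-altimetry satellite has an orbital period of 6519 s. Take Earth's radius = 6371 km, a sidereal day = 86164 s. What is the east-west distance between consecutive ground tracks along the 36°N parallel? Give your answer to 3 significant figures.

2450 km

Node shift per orbit = (6519.0/86164) × 360° = 27.24°.
Equatorial spacing = 27.24 × 111.2 km/° = 3029 km.
At 36° latitude, spacing = 3029 × cos(36°) = 2450 km.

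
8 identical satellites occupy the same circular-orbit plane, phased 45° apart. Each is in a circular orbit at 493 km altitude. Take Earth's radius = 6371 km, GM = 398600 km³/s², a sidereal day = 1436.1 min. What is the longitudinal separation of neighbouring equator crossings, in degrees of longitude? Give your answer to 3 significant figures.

Semi-major axis a = 6371 + 493 = 6864 km. Period T = 2π√(a³/μ) = 2π√(6864³/398600) = 5659.5 s = 94.32 min.
Single-satellite node shift = (5659.5/86166) × 360° = 23.65°.
With 8 satellites evenly phased, successive equator crossings are 23.65/8 = 2.956° apart.

2.96°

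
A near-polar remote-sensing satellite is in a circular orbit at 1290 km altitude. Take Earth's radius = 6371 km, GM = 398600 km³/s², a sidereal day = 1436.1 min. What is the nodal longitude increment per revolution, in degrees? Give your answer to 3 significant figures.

Semi-major axis a = 6371 + 1290 = 7661 km. Period T = 2π√(a³/μ) = 2π√(7661³/398600) = 6673.3 s = 111.22 min.
During one orbit Earth rotates (6673.3 / 86166) × 360° = 27.88°.

27.9°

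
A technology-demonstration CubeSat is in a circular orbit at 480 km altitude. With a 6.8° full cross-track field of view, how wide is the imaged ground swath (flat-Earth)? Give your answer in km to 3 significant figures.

57.0 km

Half-angle = 6.8°/2 = 3.4°.
Swath width ≈ 2h·tan(θ/2) = 2 × 480 × tan(3.4°) = 57.0 km.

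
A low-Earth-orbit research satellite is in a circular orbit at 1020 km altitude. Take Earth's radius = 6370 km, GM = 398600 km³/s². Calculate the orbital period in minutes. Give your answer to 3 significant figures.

105 min

Semi-major axis a = 6370 + 1020 = 7390 km. Period T = 2π√(a³/μ) = 2π√(7390³/398600) = 6322.3 s = 105.37 min.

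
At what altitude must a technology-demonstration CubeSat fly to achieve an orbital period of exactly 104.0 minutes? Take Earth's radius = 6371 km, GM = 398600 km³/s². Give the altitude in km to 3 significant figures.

955 km

T = 104.0 min = 6240.0 s.
From T = 2π√(a³/μ): a = (μ T²/4π²)^(1/3) = (398600 × 6240.0² / 4π²)^(1/3) = 7326 km.
Altitude h = a − R = 7326 − 6371 = 955 km.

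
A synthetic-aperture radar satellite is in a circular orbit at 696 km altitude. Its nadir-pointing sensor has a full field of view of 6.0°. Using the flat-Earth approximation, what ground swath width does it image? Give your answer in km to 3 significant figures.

Half-angle = 6.0°/2 = 3°.
Swath width ≈ 2h·tan(θ/2) = 2 × 696 × tan(3°) = 73.0 km.

73.0 km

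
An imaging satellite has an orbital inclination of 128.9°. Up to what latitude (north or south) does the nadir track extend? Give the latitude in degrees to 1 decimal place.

Retrograde orbit: the ground track reaches ±(180° − i) = ±(180 − 128.9) = ±51.1°.

51.1°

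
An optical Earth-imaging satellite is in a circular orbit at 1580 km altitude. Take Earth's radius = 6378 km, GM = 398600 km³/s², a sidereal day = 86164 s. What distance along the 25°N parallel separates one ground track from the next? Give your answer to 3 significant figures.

2980 km

Semi-major axis a = 6378 + 1580 = 7958 km. Period T = 2π√(a³/μ) = 2π√(7958³/398600) = 7065.1 s = 117.75 min.
Node shift per orbit = (7065.1/86164) × 360° = 29.52°.
Equatorial spacing = 29.52 × 111.3 km/° = 3286 km.
At 25° latitude, spacing = 3286 × cos(25°) = 2978 km.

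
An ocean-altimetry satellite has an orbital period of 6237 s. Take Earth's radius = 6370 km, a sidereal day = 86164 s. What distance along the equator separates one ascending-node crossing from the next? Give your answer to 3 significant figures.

During one orbit Earth rotates (6237.0 / 86164) × 360° = 26.06°.
At the equator that is 26.06° × (2π·6370/360) km/° = 26.06 × 111.2 = 2897 km.

2900 km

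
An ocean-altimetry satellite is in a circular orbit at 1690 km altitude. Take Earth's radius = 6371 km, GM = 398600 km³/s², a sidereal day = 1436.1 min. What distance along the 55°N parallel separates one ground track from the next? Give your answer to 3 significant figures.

Semi-major axis a = 6371 + 1690 = 8061 km. Period T = 2π√(a³/μ) = 2π√(8061³/398600) = 7202.7 s = 120.04 min.
Node shift per orbit = (7202.7/86166) × 360° = 30.09°.
Equatorial spacing = 30.09 × 111.2 km/° = 3346 km.
At 55° latitude, spacing = 3346 × cos(55°) = 1919 km.

1920 km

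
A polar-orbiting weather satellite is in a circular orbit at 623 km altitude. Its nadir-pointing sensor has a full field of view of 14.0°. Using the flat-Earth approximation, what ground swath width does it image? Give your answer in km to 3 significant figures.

Half-angle = 14.0°/2 = 7°.
Swath width ≈ 2h·tan(θ/2) = 2 × 623 × tan(7°) = 153.0 km.

153 km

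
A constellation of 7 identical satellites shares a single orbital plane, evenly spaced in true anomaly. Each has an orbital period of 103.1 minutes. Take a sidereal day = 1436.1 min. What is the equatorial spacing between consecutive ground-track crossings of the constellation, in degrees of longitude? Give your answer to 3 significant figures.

T = 103.1 min = 6186.0 s.
Single-satellite node shift = (6186.0/86166) × 360° = 25.84°.
With 7 satellites evenly phased, successive equator crossings are 25.84/7 = 3.692° apart.

3.69°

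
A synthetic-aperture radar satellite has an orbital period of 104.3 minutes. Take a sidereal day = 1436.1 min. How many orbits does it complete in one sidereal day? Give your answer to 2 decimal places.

13.77

T = 104.3 min = 6258.0 s.
Orbits per sidereal day = 86166 / 6258.0 = 13.769.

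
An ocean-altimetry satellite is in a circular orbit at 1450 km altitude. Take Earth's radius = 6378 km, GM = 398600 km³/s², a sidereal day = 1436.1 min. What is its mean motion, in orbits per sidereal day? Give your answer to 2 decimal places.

12.50

Semi-major axis a = 6378 + 1450 = 7828 km. Period T = 2π√(a³/μ) = 2π√(7828³/398600) = 6892.7 s = 114.88 min.
Orbits per sidereal day = 86166 / 6892.7 = 12.501.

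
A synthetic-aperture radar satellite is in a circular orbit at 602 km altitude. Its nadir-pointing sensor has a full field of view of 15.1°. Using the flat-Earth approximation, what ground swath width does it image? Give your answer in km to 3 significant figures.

160 km

Half-angle = 15.1°/2 = 7.55°.
Swath width ≈ 2h·tan(θ/2) = 2 × 602 × tan(7.55°) = 159.6 km.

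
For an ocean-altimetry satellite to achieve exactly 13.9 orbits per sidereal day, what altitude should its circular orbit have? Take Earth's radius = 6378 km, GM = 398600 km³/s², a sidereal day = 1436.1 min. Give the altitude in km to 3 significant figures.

Required period T = 86166 / 13.9 = 6199.0 s.
From T = 2π√(a³/μ): a = (μ T²/4π²)^(1/3) = (398600 × 6199.0² / 4π²)^(1/3) = 7294 km.
Altitude h = a − R = 7294 − 6378 = 916 km.

916 km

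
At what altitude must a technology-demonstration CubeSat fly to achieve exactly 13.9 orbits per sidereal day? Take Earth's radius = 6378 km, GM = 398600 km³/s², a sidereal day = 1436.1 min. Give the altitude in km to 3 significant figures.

916 km

Required period T = 86166 / 13.9 = 6199.0 s.
From T = 2π√(a³/μ): a = (μ T²/4π²)^(1/3) = (398600 × 6199.0² / 4π²)^(1/3) = 7294 km.
Altitude h = a − R = 7294 − 6378 = 916 km.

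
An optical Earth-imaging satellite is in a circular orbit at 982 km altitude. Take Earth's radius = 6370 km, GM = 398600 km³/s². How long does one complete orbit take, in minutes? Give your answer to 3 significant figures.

105 min

Semi-major axis a = 6370 + 982 = 7352 km. Period T = 2π√(a³/μ) = 2π√(7352³/398600) = 6273.6 s = 104.56 min.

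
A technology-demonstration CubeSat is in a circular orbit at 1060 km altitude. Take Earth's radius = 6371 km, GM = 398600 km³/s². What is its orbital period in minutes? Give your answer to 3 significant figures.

106 min

Semi-major axis a = 6371 + 1060 = 7431 km. Period T = 2π√(a³/μ) = 2π√(7431³/398600) = 6375.0 s = 106.25 min.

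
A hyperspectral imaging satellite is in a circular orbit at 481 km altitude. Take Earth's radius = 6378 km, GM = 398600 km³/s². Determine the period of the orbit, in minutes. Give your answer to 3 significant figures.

Semi-major axis a = 6378 + 481 = 6859 km. Period T = 2π√(a³/μ) = 2π√(6859³/398600) = 5653.3 s = 94.22 min.

94.2 min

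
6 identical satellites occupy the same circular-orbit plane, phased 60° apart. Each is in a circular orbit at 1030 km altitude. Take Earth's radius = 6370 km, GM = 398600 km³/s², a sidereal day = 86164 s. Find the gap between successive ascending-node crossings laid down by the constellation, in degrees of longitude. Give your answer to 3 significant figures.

Semi-major axis a = 6370 + 1030 = 7400 km. Period T = 2π√(a³/μ) = 2π√(7400³/398600) = 6335.2 s = 105.59 min.
Single-satellite node shift = (6335.2/86164) × 360° = 26.47°.
With 6 satellites evenly phased, successive equator crossings are 26.47/6 = 4.411° apart.

4.41°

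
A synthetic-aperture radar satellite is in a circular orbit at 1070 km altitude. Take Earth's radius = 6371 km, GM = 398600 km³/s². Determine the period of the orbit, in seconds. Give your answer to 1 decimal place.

Semi-major axis a = 6371 + 1070 = 7441 km. Period T = 2π√(a³/μ) = 2π√(7441³/398600) = 6387.9 s = 106.47 min.

6387.9 seconds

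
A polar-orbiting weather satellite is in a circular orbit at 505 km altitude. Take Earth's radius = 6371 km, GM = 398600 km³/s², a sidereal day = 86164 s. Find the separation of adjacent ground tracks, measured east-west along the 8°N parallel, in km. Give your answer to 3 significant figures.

Semi-major axis a = 6371 + 505 = 6876 km. Period T = 2π√(a³/μ) = 2π√(6876³/398600) = 5674.3 s = 94.57 min.
Node shift per orbit = (5674.3/86164) × 360° = 23.71°.
Equatorial spacing = 23.71 × 111.2 km/° = 2636 km.
At 8° latitude, spacing = 2636 × cos(8°) = 2611 km.

2610 km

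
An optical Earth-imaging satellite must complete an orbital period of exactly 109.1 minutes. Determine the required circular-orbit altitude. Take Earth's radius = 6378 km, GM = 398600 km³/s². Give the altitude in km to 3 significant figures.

T = 109.1 min = 6546.0 s.
From T = 2π√(a³/μ): a = (μ T²/4π²)^(1/3) = (398600 × 6546.0² / 4π²)^(1/3) = 7563 km.
Altitude h = a − R = 7563 − 6378 = 1185 km.

1190 km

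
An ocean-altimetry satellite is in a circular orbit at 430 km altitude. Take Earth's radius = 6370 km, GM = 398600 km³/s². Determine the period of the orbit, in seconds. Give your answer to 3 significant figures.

Semi-major axis a = 6370 + 430 = 6800 km. Period T = 2π√(a³/μ) = 2π√(6800³/398600) = 5580.5 s = 93.01 min.

5580 seconds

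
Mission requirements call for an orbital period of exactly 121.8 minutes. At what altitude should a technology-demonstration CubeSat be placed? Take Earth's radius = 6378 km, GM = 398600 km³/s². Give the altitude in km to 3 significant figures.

1760 km

T = 121.8 min = 7308.0 s.
From T = 2π√(a³/μ): a = (μ T²/4π²)^(1/3) = (398600 × 7308.0² / 4π²)^(1/3) = 8139 km.
Altitude h = a − R = 8139 − 6378 = 1761 km.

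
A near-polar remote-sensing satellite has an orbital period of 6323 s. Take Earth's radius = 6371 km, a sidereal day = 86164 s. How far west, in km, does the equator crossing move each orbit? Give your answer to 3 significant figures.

During one orbit Earth rotates (6323.0 / 86164) × 360° = 26.42°.
At the equator that is 26.42° × (2π·6371/360) km/° = 26.42 × 111.2 = 2938 km.

2940 km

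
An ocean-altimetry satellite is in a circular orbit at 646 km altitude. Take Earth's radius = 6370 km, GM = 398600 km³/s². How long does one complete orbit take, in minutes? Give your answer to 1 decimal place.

97.5 min

Semi-major axis a = 6370 + 646 = 7016 km. Period T = 2π√(a³/μ) = 2π√(7016³/398600) = 5848.5 s = 97.48 min.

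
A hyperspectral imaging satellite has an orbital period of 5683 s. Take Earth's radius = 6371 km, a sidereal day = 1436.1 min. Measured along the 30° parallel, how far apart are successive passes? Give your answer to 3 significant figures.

2290 km

Node shift per orbit = (5683.0/86166) × 360° = 23.74°.
Equatorial spacing = 23.74 × 111.2 km/° = 2640 km.
At 30° latitude, spacing = 2640 × cos(30°) = 2286 km.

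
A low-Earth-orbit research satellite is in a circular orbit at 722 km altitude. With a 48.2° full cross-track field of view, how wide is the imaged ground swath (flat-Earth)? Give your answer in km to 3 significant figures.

Half-angle = 48.2°/2 = 24.1°.
Swath width ≈ 2h·tan(θ/2) = 2 × 722 × tan(24.1°) = 645.9 km.

646 km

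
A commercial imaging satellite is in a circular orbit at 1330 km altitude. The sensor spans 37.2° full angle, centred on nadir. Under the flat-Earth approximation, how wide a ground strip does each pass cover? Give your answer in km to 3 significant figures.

895 km

Half-angle = 37.2°/2 = 18.6°.
Swath width ≈ 2h·tan(θ/2) = 2 × 1330 × tan(18.6°) = 895.2 km.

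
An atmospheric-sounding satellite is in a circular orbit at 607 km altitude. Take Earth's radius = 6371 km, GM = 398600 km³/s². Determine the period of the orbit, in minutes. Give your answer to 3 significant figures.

Semi-major axis a = 6371 + 607 = 6978 km. Period T = 2π√(a³/μ) = 2π√(6978³/398600) = 5801.1 s = 96.68 min.

96.7 min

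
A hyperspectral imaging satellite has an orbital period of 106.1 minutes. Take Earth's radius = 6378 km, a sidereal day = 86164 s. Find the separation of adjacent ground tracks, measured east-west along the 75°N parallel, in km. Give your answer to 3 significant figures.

766 km

T = 106.1 min = 6366.0 s.
Node shift per orbit = (6366.0/86164) × 360° = 26.60°.
Equatorial spacing = 26.60 × 111.3 km/° = 2961 km.
At 75° latitude, spacing = 2961 × cos(75°) = 766 km.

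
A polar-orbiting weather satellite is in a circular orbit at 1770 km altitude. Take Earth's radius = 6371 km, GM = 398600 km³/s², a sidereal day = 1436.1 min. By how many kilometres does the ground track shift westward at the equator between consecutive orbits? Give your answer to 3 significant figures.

Semi-major axis a = 6371 + 1770 = 8141 km. Period T = 2π√(a³/μ) = 2π√(8141³/398600) = 7310.2 s = 121.84 min.
During one orbit Earth rotates (7310.2 / 86166) × 360° = 30.54°.
At the equator that is 30.54° × (2π·6371/360) km/° = 30.54 × 111.2 = 3396 km.

3400 km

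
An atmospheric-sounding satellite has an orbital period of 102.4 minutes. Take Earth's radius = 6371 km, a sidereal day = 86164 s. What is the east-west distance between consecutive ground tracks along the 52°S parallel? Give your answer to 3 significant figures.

1760 km

T = 102.4 min = 6144.0 s.
Node shift per orbit = (6144.0/86164) × 360° = 25.67°.
Equatorial spacing = 25.67 × 111.2 km/° = 2854 km.
At 52° latitude, spacing = 2854 × cos(52°) = 1757 km.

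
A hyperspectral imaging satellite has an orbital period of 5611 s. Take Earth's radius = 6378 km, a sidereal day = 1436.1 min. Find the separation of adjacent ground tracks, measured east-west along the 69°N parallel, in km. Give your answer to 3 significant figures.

Node shift per orbit = (5611.0/86166) × 360° = 23.44°.
Equatorial spacing = 23.44 × 111.3 km/° = 2610 km.
At 69° latitude, spacing = 2610 × cos(69°) = 935 km.

935 km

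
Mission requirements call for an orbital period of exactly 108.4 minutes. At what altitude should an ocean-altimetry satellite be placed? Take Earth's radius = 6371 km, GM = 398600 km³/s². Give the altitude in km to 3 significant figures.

T = 108.4 min = 6504.0 s.
From T = 2π√(a³/μ): a = (μ T²/4π²)^(1/3) = (398600 × 6504.0² / 4π²)^(1/3) = 7531 km.
Altitude h = a − R = 7531 − 6371 = 1160 km.

1160 km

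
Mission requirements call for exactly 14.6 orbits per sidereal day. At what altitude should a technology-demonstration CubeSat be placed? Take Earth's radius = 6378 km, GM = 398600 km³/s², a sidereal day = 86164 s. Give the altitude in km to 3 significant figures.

680 km

Required period T = 86164 / 14.6 = 5901.6 s.
From T = 2π√(a³/μ): a = (μ T²/4π²)^(1/3) = (398600 × 5901.6² / 4π²)^(1/3) = 7058 km.
Altitude h = a − R = 7058 − 6378 = 680 km.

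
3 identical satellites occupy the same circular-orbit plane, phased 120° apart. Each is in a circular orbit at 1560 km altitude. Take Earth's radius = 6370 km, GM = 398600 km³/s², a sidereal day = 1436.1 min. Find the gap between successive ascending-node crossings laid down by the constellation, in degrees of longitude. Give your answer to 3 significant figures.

Semi-major axis a = 6370 + 1560 = 7930 km. Period T = 2π√(a³/μ) = 2π√(7930³/398600) = 7027.8 s = 117.13 min.
Single-satellite node shift = (7027.8/86166) × 360° = 29.36°.
With 3 satellites evenly phased, successive equator crossings are 29.36/3 = 9.787° apart.

9.79°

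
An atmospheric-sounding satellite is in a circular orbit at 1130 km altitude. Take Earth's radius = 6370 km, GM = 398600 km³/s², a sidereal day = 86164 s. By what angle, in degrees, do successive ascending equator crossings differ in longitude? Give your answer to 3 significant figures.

Semi-major axis a = 6370 + 1130 = 7500 km. Period T = 2π√(a³/μ) = 2π√(7500³/398600) = 6464.0 s = 107.73 min.
During one orbit Earth rotates (6464.0 / 86164) × 360° = 27.01°.

27.0°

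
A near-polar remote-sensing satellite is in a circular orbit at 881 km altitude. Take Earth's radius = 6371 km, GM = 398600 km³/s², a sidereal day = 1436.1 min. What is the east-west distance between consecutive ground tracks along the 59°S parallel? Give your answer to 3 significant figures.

Semi-major axis a = 6371 + 881 = 7252 km. Period T = 2π√(a³/μ) = 2π√(7252³/398600) = 6146.1 s = 102.43 min.
Node shift per orbit = (6146.1/86166) × 360° = 25.68°.
Equatorial spacing = 25.68 × 111.2 km/° = 2855 km.
At 59° latitude, spacing = 2855 × cos(59°) = 1471 km.

1470 km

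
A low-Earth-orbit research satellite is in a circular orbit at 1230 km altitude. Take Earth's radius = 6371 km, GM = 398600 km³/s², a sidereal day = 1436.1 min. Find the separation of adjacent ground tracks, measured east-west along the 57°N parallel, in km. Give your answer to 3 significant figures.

Semi-major axis a = 6371 + 1230 = 7601 km. Period T = 2π√(a³/μ) = 2π√(7601³/398600) = 6595.0 s = 109.92 min.
Node shift per orbit = (6595.0/86166) × 360° = 27.55°.
Equatorial spacing = 27.55 × 111.2 km/° = 3064 km.
At 57° latitude, spacing = 3064 × cos(57°) = 1669 km.

1670 km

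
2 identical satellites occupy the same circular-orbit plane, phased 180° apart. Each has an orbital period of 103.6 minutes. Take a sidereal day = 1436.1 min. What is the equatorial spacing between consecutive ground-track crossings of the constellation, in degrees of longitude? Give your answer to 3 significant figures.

T = 103.6 min = 6216.0 s.
Single-satellite node shift = (6216.0/86166) × 360° = 25.97°.
With 2 satellites evenly phased, successive equator crossings are 25.97/2 = 12.985° apart.

13.0°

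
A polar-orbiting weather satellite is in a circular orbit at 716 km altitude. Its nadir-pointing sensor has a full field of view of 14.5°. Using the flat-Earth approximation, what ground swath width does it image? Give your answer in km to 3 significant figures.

Half-angle = 14.5°/2 = 7.25°.
Swath width ≈ 2h·tan(θ/2) = 2 × 716 × tan(7.25°) = 182.2 km.

182 km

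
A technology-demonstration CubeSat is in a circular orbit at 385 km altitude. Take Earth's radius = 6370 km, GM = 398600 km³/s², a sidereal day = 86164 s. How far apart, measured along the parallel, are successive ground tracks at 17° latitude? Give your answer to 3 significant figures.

2450 km

Semi-major axis a = 6370 + 385 = 6755 km. Period T = 2π√(a³/μ) = 2π√(6755³/398600) = 5525.2 s = 92.09 min.
Node shift per orbit = (5525.2/86164) × 360° = 23.08°.
Equatorial spacing = 23.08 × 111.2 km/° = 2567 km.
At 17° latitude, spacing = 2567 × cos(17°) = 2454 km.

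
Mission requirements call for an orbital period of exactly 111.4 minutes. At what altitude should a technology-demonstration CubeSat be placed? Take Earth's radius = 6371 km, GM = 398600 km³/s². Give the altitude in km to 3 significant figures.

T = 111.4 min = 6684.0 s.
From T = 2π√(a³/μ): a = (μ T²/4π²)^(1/3) = (398600 × 6684.0² / 4π²)^(1/3) = 7669 km.
Altitude h = a − R = 7669 − 6371 = 1298 km.

1300 km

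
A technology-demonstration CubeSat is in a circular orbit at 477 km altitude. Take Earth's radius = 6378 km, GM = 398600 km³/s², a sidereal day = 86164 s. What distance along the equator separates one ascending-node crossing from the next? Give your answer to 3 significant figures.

2630 km

Semi-major axis a = 6378 + 477 = 6855 km. Period T = 2π√(a³/μ) = 2π√(6855³/398600) = 5648.4 s = 94.14 min.
During one orbit Earth rotates (5648.4 / 86164) × 360° = 23.60°.
At the equator that is 23.60° × (2π·6378/360) km/° = 23.60 × 111.3 = 2627 km.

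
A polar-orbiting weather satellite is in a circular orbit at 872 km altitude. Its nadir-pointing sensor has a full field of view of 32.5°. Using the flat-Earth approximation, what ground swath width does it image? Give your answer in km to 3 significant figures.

508 km

Half-angle = 32.5°/2 = 16.25°.
Swath width ≈ 2h·tan(θ/2) = 2 × 872 × tan(16.25°) = 508.3 km.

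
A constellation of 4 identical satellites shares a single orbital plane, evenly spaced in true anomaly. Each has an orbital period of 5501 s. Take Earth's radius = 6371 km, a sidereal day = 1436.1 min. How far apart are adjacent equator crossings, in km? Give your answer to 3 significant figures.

Single-satellite node shift = (5501.0/86166) × 360° = 22.98°.
With 4 satellites evenly phased, successive equator crossings are 22.98/4 = 5.746° apart.
That is 5.746 × 111.2 = 639 km at the equator.

639 km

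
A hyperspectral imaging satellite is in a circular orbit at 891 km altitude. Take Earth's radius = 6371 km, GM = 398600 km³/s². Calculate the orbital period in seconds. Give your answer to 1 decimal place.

6158.8 seconds

Semi-major axis a = 6371 + 891 = 7262 km. Period T = 2π√(a³/μ) = 2π√(7262³/398600) = 6158.8 s = 102.65 min.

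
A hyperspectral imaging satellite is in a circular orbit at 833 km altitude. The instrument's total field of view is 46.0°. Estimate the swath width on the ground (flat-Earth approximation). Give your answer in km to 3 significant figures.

Half-angle = 46.0°/2 = 23°.
Swath width ≈ 2h·tan(θ/2) = 2 × 833 × tan(23°) = 707.2 km.

707 km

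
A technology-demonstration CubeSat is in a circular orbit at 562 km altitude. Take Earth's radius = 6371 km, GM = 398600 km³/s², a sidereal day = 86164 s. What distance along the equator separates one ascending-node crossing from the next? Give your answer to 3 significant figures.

2670 km

Semi-major axis a = 6371 + 562 = 6933 km. Period T = 2π√(a³/μ) = 2π√(6933³/398600) = 5745.0 s = 95.75 min.
During one orbit Earth rotates (5745.0 / 86164) × 360° = 24.00°.
At the equator that is 24.00° × (2π·6371/360) km/° = 24.00 × 111.2 = 2669 km.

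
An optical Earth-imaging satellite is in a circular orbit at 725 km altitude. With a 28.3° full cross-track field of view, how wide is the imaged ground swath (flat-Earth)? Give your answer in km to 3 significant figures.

Half-angle = 28.3°/2 = 14.15°.
Swath width ≈ 2h·tan(θ/2) = 2 × 725 × tan(14.15°) = 365.6 km.

366 km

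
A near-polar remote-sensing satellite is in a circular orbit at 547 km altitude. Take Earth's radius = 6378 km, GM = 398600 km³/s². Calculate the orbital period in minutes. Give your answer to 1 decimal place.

Semi-major axis a = 6378 + 547 = 6925 km. Period T = 2π√(a³/μ) = 2π√(6925³/398600) = 5735.1 s = 95.58 min.

95.6 min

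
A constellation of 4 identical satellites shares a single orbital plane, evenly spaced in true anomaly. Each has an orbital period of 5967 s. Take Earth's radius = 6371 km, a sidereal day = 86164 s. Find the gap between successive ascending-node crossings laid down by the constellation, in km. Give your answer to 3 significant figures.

693 km

Single-satellite node shift = (5967.0/86164) × 360° = 24.93°.
With 4 satellites evenly phased, successive equator crossings are 24.93/4 = 6.233° apart.
That is 6.233 × 111.2 = 693 km at the equator.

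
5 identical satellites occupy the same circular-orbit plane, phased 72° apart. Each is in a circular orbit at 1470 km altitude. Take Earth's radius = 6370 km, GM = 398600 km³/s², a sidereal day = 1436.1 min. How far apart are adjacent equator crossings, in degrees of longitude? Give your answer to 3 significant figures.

5.77°

Semi-major axis a = 6370 + 1470 = 7840 km. Period T = 2π√(a³/μ) = 2π√(7840³/398600) = 6908.5 s = 115.14 min.
Single-satellite node shift = (6908.5/86166) × 360° = 28.86°.
With 5 satellites evenly phased, successive equator crossings are 28.86/5 = 5.773° apart.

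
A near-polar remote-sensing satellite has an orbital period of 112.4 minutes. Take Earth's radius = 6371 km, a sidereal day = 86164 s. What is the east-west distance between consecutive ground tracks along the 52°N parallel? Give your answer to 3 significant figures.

T = 112.4 min = 6744.0 s.
Node shift per orbit = (6744.0/86164) × 360° = 28.18°.
Equatorial spacing = 28.18 × 111.2 km/° = 3133 km.
At 52° latitude, spacing = 3133 × cos(52°) = 1929 km.

1930 km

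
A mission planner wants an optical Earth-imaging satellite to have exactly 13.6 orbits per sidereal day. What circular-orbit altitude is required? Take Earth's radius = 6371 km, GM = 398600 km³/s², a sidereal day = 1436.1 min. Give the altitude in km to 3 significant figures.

Required period T = 86166 / 13.6 = 6335.7 s.
From T = 2π√(a³/μ): a = (μ T²/4π²)^(1/3) = (398600 × 6335.7² / 4π²)^(1/3) = 7400 km.
Altitude h = a − R = 7400 − 6371 = 1029 km.

1030 km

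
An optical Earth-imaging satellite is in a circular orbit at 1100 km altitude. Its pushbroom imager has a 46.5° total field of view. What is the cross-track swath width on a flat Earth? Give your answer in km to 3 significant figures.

945 km

Half-angle = 46.5°/2 = 23.25°.
Swath width ≈ 2h·tan(θ/2) = 2 × 1100 × tan(23.25°) = 945.2 km.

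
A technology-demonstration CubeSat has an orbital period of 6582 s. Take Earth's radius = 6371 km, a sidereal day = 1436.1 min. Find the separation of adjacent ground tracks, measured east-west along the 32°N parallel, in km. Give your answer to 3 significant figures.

2590 km

Node shift per orbit = (6582.0/86166) × 360° = 27.50°.
Equatorial spacing = 27.50 × 111.2 km/° = 3058 km.
At 32° latitude, spacing = 3058 × cos(32°) = 2593 km.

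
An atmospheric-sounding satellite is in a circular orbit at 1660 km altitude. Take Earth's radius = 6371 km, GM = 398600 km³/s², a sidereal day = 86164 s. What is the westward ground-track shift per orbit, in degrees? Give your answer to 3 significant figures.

Semi-major axis a = 6371 + 1660 = 8031 km. Period T = 2π√(a³/μ) = 2π√(8031³/398600) = 7162.5 s = 119.38 min.
During one orbit Earth rotates (7162.5 / 86164) × 360° = 29.93°.

29.9°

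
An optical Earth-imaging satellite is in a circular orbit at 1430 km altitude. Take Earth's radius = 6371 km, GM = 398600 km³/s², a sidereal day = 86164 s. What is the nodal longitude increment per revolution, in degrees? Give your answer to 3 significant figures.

Semi-major axis a = 6371 + 1430 = 7801 km. Period T = 2π√(a³/μ) = 2π√(7801³/398600) = 6857.0 s = 114.28 min.
During one orbit Earth rotates (6857.0 / 86164) × 360° = 28.65°.

28.6°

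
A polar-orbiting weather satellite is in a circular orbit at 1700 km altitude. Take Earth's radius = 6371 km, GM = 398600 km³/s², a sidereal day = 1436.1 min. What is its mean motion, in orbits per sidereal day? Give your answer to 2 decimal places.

11.94

Semi-major axis a = 6371 + 1700 = 8071 km. Period T = 2π√(a³/μ) = 2π√(8071³/398600) = 7216.1 s = 120.27 min.
Orbits per sidereal day = 86166 / 7216.1 = 11.941.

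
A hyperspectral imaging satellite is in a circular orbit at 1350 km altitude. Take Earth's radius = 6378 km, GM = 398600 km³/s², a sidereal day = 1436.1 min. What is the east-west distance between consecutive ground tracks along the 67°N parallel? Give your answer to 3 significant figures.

1230 km

Semi-major axis a = 6378 + 1350 = 7728 km. Period T = 2π√(a³/μ) = 2π√(7728³/398600) = 6761.0 s = 112.68 min.
Node shift per orbit = (6761.0/86166) × 360° = 28.25°.
Equatorial spacing = 28.25 × 111.3 km/° = 3144 km.
At 67° latitude, spacing = 3144 × cos(67°) = 1229 km.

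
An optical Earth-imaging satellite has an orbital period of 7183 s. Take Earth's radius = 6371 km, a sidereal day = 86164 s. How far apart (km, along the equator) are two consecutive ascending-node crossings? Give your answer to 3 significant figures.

During one orbit Earth rotates (7183.0 / 86164) × 360° = 30.01°.
At the equator that is 30.01° × (2π·6371/360) km/° = 30.01 × 111.2 = 3337 km.

3340 km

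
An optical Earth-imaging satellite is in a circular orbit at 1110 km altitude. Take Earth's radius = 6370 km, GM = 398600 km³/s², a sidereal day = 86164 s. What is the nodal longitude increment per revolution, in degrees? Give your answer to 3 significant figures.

Semi-major axis a = 6370 + 1110 = 7480 km. Period T = 2π√(a³/μ) = 2π√(7480³/398600) = 6438.2 s = 107.30 min.
During one orbit Earth rotates (6438.2 / 86164) × 360° = 26.90°.

26.9°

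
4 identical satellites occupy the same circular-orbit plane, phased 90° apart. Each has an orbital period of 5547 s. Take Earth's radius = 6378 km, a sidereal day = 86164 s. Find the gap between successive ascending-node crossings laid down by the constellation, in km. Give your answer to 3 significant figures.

645 km

Single-satellite node shift = (5547.0/86164) × 360° = 23.18°.
With 4 satellites evenly phased, successive equator crossings are 23.18/4 = 5.794° apart.
That is 5.794 × 111.3 = 645 km at the equator.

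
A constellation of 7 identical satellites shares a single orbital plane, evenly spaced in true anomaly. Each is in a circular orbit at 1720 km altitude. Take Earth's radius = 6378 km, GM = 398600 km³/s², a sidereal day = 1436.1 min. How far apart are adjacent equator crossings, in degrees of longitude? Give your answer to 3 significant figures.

4.33°

Semi-major axis a = 6378 + 1720 = 8098 km. Period T = 2π√(a³/μ) = 2π√(8098³/398600) = 7252.3 s = 120.87 min.
Single-satellite node shift = (7252.3/86166) × 360° = 30.30°.
With 7 satellites evenly phased, successive equator crossings are 30.30/7 = 4.329° apart.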